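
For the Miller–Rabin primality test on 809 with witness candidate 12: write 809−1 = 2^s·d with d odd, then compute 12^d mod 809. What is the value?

570

809 − 1 = 808 = 2^3 · 101, so d = 101.
12^1 ≡ 12 (mod 809)
12^2 ≡ 12^2 = 144 ≡ 144 (mod 809)
12^4 ≡ 144^2 = 20736 ≡ 511 (mod 809)
12^8 ≡ 511^2 = 261121 ≡ 623 (mod 809)
12^16 ≡ 623^2 = 388129 ≡ 618 (mod 809)
12^32 ≡ 618^2 = 381924 ≡ 76 (mod 809)
12^64 ≡ 76^2 = 5776 ≡ 113 (mod 809)
101 = 64 + 32 + 4 + 1 in binary powers of 2.
So 12^101 ≡ 113 · 76 · 511 · 12 ≡ 570 (mod 809).
Squaring chain: 570 → 491 → 808; reaches −1, so base 12 does not prove 809 composite.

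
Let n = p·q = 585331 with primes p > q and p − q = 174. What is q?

683

Since p = q + 174, we have 585331 = q(q + 174), so q² + 174q − 585331 = 0.
Discriminant: 174² + 4·585331 = 30276 + 2341324 = 2371600; √2371600 = 1540.
q = (−174 + 1540)/2 = 683, and p = q + 174 = 857.
Check: 683 · 857 = 585331.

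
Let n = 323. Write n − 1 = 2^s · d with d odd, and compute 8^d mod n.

323 − 1 = 322 = 2^1 · 161, so d = 161.
8^1 ≡ 8 (mod 323)
8^2 ≡ 8^2 = 64 ≡ 64 (mod 323)
8^4 ≡ 64^2 = 4096 ≡ 220 (mod 323)
8^8 ≡ 220^2 = 48400 ≡ 273 (mod 323)
8^16 ≡ 273^2 = 74529 ≡ 239 (mod 323)
8^32 ≡ 239^2 = 57121 ≡ 273 (mod 323)
8^64 ≡ 273^2 = 74529 ≡ 239 (mod 323)
8^128 ≡ 239^2 = 57121 ≡ 273 (mod 323)
161 = 128 + 32 + 1 in binary powers of 2.
So 8^161 ≡ 273 · 273 · 8 ≡ 297 (mod 323).
Squaring chain: 297; never reaches −1, so base 8 is a Miller–Rabin witness that 323 is composite.

297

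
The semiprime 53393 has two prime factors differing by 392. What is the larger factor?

Since p = q + 392, we have 53393 = q(q + 392), so q² + 392q − 53393 = 0.
Discriminant: 392² + 4·53393 = 153664 + 213572 = 367236; √367236 = 606.
q = (−392 + 606)/2 = 107, and p = q + 392 = 499.
Check: 107 · 499 = 53393.

499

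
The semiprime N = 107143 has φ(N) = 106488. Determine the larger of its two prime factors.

φ(n) = (p−1)(q−1) = n − (p+q) + 1, so p + q = 107143 − 106488 + 1 = 656.
p and q are the roots of t² − 656t + 107143 = 0.
Discriminant: 656² − 4·107143 = 430336 − 428572 = 1764; √1764 = 42.
q = (656 − 42)/2 = 307, p = (656 + 42)/2 = 349.
Check: 307 · 349 = 107143.

349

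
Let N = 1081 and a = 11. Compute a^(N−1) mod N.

11^1 ≡ 11 (mod 1081)
11^2 ≡ 11^2 = 121 ≡ 121 (mod 1081)
11^4 ≡ 121^2 = 14641 ≡ 588 (mod 1081)
11^8 ≡ 588^2 = 345744 ≡ 905 (mod 1081)
11^16 ≡ 905^2 = 819025 ≡ 708 (mod 1081)
11^32 ≡ 708^2 = 501264 ≡ 761 (mod 1081)
11^64 ≡ 761^2 = 579121 ≡ 786 (mod 1081)
11^128 ≡ 786^2 = 617796 ≡ 545 (mod 1081)
11^256 ≡ 545^2 = 297025 ≡ 831 (mod 1081)
11^512 ≡ 831^2 = 690561 ≡ 883 (mod 1081)
11^1024 ≡ 883^2 = 779689 ≡ 288 (mod 1081)
1080 = 1024 + 32 + 16 + 8 in binary powers of 2.
So 11^1080 ≡ 288 · 761 · 708 · 905 ≡ 581 (mod 1081).
Since 581 ≠ 1, base 11 is a Fermat witness: 1081 is composite.

581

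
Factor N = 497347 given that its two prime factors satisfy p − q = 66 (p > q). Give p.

Since p = q + 66, we have 497347 = q(q + 66), so q² + 66q − 497347 = 0.
Discriminant: 66² + 4·497347 = 4356 + 1989388 = 1993744; √1993744 = 1412.
q = (−66 + 1412)/2 = 673, and p = q + 66 = 739.
Check: 673 · 739 = 497347.

739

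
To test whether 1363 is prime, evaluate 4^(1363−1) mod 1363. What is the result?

836

4^1 ≡ 4 (mod 1363)
4^2 ≡ 4^2 = 16 ≡ 16 (mod 1363)
4^4 ≡ 16^2 = 256 ≡ 256 (mod 1363)
4^8 ≡ 256^2 = 65536 ≡ 112 (mod 1363)
4^16 ≡ 112^2 = 12544 ≡ 277 (mod 1363)
4^32 ≡ 277^2 = 76729 ≡ 401 (mod 1363)
4^64 ≡ 401^2 = 160801 ≡ 1330 (mod 1363)
4^128 ≡ 1330^2 = 1768900 ≡ 1089 (mod 1363)
4^256 ≡ 1089^2 = 1185921 ≡ 111 (mod 1363)
4^512 ≡ 111^2 = 12321 ≡ 54 (mod 1363)
4^1024 ≡ 54^2 = 2916 ≡ 190 (mod 1363)
1362 = 1024 + 256 + 64 + 16 + 2 in binary powers of 2.
So 4^1362 ≡ 190 · 111 · 1330 · 277 · 16 ≡ 836 (mod 1363).
Since 836 ≠ 1, base 4 is a Fermat witness: 1363 is composite.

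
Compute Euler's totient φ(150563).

Factor: 150563 = 7 · 137 · 157.
φ(150563) = (7−1) · (137−1) · (157−1) = 6 · 136 · 156 = 127296.

127296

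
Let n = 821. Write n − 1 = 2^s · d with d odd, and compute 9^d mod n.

821 − 1 = 820 = 2^2 · 205, so d = 205.
9^1 ≡ 9 (mod 821)
9^2 ≡ 9^2 = 81 ≡ 81 (mod 821)
9^4 ≡ 81^2 = 6561 ≡ 814 (mod 821)
9^8 ≡ 814^2 = 662596 ≡ 49 (mod 821)
9^16 ≡ 49^2 = 2401 ≡ 759 (mod 821)
9^32 ≡ 759^2 = 576081 ≡ 560 (mod 821)
9^64 ≡ 560^2 = 313600 ≡ 799 (mod 821)
9^128 ≡ 799^2 = 638401 ≡ 484 (mod 821)
205 = 128 + 64 + 8 + 4 + 1 in binary powers of 2.
So 9^205 ≡ 484 · 799 · 49 · 814 · 9 ≡ 820 (mod 821).
Since 9^d ≡ 820 (mod 821), base 9 does not prove 821 composite.

820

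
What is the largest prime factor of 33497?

43

33497 = 19 · 1763
1763 = 41 · 43
43 is prime.
So 33497 = 19 · 41 · 43; the largest prime factor is 43.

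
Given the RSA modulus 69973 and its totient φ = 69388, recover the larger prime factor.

419

φ(n) = (p−1)(q−1) = n − (p+q) + 1, so p + q = 69973 − 69388 + 1 = 586.
p and q are the roots of t² − 586t + 69973 = 0.
Discriminant: 586² − 4·69973 = 343396 − 279892 = 63504; √63504 = 252.
q = (586 − 252)/2 = 167, p = (586 + 252)/2 = 419.
Check: 167 · 419 = 69973.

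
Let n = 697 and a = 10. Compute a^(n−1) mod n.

10^1 ≡ 10 (mod 697)
10^2 ≡ 10^2 = 100 ≡ 100 (mod 697)
10^4 ≡ 100^2 = 10000 ≡ 242 (mod 697)
10^8 ≡ 242^2 = 58564 ≡ 16 (mod 697)
10^16 ≡ 16^2 = 256 ≡ 256 (mod 697)
10^32 ≡ 256^2 = 65536 ≡ 18 (mod 697)
10^64 ≡ 18^2 = 324 ≡ 324 (mod 697)
10^128 ≡ 324^2 = 104976 ≡ 426 (mod 697)
10^256 ≡ 426^2 = 181476 ≡ 256 (mod 697)
10^512 ≡ 256^2 = 65536 ≡ 18 (mod 697)
696 = 512 + 128 + 32 + 16 + 8 in binary powers of 2.
So 10^696 ≡ 18 · 426 · 18 · 256 · 16 ≡ 543 (mod 697).
Since 543 ≠ 1, base 10 is a Fermat witness: 697 is composite.

543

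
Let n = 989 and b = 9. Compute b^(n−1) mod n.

9^1 ≡ 9 (mod 989)
9^2 ≡ 9^2 = 81 ≡ 81 (mod 989)
9^4 ≡ 81^2 = 6561 ≡ 627 (mod 989)
9^8 ≡ 627^2 = 393129 ≡ 496 (mod 989)
9^16 ≡ 496^2 = 246016 ≡ 744 (mod 989)
9^32 ≡ 744^2 = 553536 ≡ 685 (mod 989)
9^64 ≡ 685^2 = 469225 ≡ 439 (mod 989)
9^128 ≡ 439^2 = 192721 ≡ 855 (mod 989)
9^256 ≡ 855^2 = 731025 ≡ 154 (mod 989)
9^512 ≡ 154^2 = 23716 ≡ 969 (mod 989)
988 = 512 + 256 + 128 + 64 + 16 + 8 + 4 in binary powers of 2.
So 9^988 ≡ 969 · 154 · 855 · 439 · 744 · 496 · 627 ≡ 439 (mod 989).
Since 439 ≠ 1, base 9 is a Fermat witness: 989 is composite.

439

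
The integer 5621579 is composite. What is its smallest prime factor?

59

5621579 is odd.
Digit sum 35, not divisible by 3.
Ends in 9: not divisible by 5.
7: 5621579 = 7·803082 + 5
11: 5621579 = 11·511052 + 7
13: 5621579 = 13·432429 + 2
17: 5621579 = 17·330681 + 2
19: 5621579 = 19·295872 + 11
23: 5621579 = 23·244416 + 11
29: 5621579 = 29·193847 + 16
31: 5621579 = 31·181341 + 8
37: 5621579 = 37·151934 + 21
41: 5621579 = 41·137111 + 28
43: 5621579 = 43·130734 + 17
47: 5621579 = 47·119608 + 3
53: 5621579 = 53·106067 + 28
59: 5621579 = 59·95281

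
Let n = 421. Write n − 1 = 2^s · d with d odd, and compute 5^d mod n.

421 − 1 = 420 = 2^2 · 105, so d = 105.
5^1 ≡ 5 (mod 421)
5^2 ≡ 5^2 = 25 ≡ 25 (mod 421)
5^4 ≡ 25^2 = 625 ≡ 204 (mod 421)
5^8 ≡ 204^2 = 41616 ≡ 358 (mod 421)
5^16 ≡ 358^2 = 128164 ≡ 180 (mod 421)
5^32 ≡ 180^2 = 32400 ≡ 404 (mod 421)
5^64 ≡ 404^2 = 163216 ≡ 289 (mod 421)
105 = 64 + 32 + 8 + 1 in binary powers of 2.
So 5^105 ≡ 289 · 404 · 358 · 5 ≡ 420 (mod 421).
Since 5^d ≡ 420 (mod 421), base 5 does not prove 421 composite.

420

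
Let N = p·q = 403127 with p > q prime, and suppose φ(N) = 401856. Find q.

599

φ(n) = (p−1)(q−1) = n − (p+q) + 1, so p + q = 403127 − 401856 + 1 = 1272.
p and q are the roots of t² − 1272t + 403127 = 0.
Discriminant: 1272² − 4·403127 = 1617984 − 1612508 = 5476; √5476 = 74.
q = (1272 − 74)/2 = 599, p = (1272 + 74)/2 = 673.
Check: 599 · 673 = 403127.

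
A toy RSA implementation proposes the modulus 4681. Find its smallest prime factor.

4681 is odd.
Digit sum 19, not divisible by 3.
Ends in 1: not divisible by 5.
7: 4681 = 7·668 + 5
11: 4681 = 11·425 + 6
13: 4681 = 13·360 + 1
17: 4681 = 17·275 + 6
19: 4681 = 19·246 + 7
23: 4681 = 23·203 + 12
29: 4681 = 29·161 + 12
31: 4681 = 31·151

31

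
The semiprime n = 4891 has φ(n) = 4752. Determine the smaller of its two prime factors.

φ(n) = (p−1)(q−1) = n − (p+q) + 1, so p + q = 4891 − 4752 + 1 = 140.
p and q are the roots of t² − 140t + 4891 = 0.
Discriminant: 140² − 4·4891 = 19600 − 19564 = 36; √36 = 6.
q = (140 − 6)/2 = 67, p = (140 + 6)/2 = 73.
Check: 67 · 73 = 4891.

67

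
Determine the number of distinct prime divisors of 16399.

16399 = 23^2 · 31
16399 = 23^2 · 31, which has 2 distinct prime factors.

2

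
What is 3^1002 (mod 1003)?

144

3^1 ≡ 3 (mod 1003)
3^2 ≡ 3^2 = 9 ≡ 9 (mod 1003)
3^4 ≡ 9^2 = 81 ≡ 81 (mod 1003)
3^8 ≡ 81^2 = 6561 ≡ 543 (mod 1003)
3^16 ≡ 543^2 = 294849 ≡ 970 (mod 1003)
3^32 ≡ 970^2 = 940900 ≡ 86 (mod 1003)
3^64 ≡ 86^2 = 7396 ≡ 375 (mod 1003)
3^128 ≡ 375^2 = 140625 ≡ 205 (mod 1003)
3^256 ≡ 205^2 = 42025 ≡ 902 (mod 1003)
3^512 ≡ 902^2 = 813604 ≡ 171 (mod 1003)
1002 = 512 + 256 + 128 + 64 + 32 + 8 + 2 in binary powers of 2.
So 3^1002 ≡ 171 · 902 · 205 · 375 · 86 · 543 · 9 ≡ 144 (mod 1003).
Since 144 ≠ 1, base 3 is a Fermat witness: 1003 is composite.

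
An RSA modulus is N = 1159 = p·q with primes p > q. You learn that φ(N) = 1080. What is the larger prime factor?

φ(n) = (p−1)(q−1) = n − (p+q) + 1, so p + q = 1159 − 1080 + 1 = 80.
p and q are the roots of t² − 80t + 1159 = 0.
Discriminant: 80² − 4·1159 = 6400 − 4636 = 1764; √1764 = 42.
q = (80 − 42)/2 = 19, p = (80 + 42)/2 = 61.
Check: 19 · 61 = 1159.

61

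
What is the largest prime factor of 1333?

1333 = 31 · 43
43 is prime.
So 1333 = 31 · 43; the largest prime factor is 43.

43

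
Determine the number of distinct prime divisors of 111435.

5

111435 = 3 · 37145
37145 = 5 · 7429
7429 = 17 · 437
437 = 19 · 23
111435 = 3 · 5 · 17 · 19 · 23, which has 5 distinct prime factors.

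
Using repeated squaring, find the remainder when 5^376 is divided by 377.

5^1 ≡ 5 (mod 377)
5^2 ≡ 5^2 = 25 ≡ 25 (mod 377)
5^4 ≡ 25^2 = 625 ≡ 248 (mod 377)
5^8 ≡ 248^2 = 61504 ≡ 53 (mod 377)
5^16 ≡ 53^2 = 2809 ≡ 170 (mod 377)
5^32 ≡ 170^2 = 28900 ≡ 248 (mod 377)
5^64 ≡ 248^2 = 61504 ≡ 53 (mod 377)
5^128 ≡ 53^2 = 2809 ≡ 170 (mod 377)
5^256 ≡ 170^2 = 28900 ≡ 248 (mod 377)
376 = 256 + 64 + 32 + 16 + 8 in binary powers of 2.
So 5^376 ≡ 248 · 53 · 248 · 170 · 53 ≡ 326 (mod 377).
Since 326 ≠ 1, base 5 is a Fermat witness: 377 is composite.

326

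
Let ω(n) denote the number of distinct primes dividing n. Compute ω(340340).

340340 = 2^2 · 85085
85085 = 5 · 17017
17017 = 7 · 2431
2431 = 11 · 221
221 = 13 · 17
340340 = 2^2 · 5 · 7 · 11 · 13 · 17, which has 6 distinct prime factors.

6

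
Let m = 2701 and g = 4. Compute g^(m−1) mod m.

4^1 ≡ 4 (mod 2701)
4^2 ≡ 4^2 = 16 ≡ 16 (mod 2701)
4^4 ≡ 16^2 = 256 ≡ 256 (mod 2701)
4^8 ≡ 256^2 = 65536 ≡ 712 (mod 2701)
4^16 ≡ 712^2 = 506944 ≡ 1857 (mod 2701)
4^32 ≡ 1857^2 = 3448449 ≡ 1973 (mod 2701)
4^64 ≡ 1973^2 = 3892729 ≡ 588 (mod 2701)
4^128 ≡ 588^2 = 345744 ≡ 16 (mod 2701)
4^256 ≡ 16^2 = 256 ≡ 256 (mod 2701)
4^512 ≡ 256^2 = 65536 ≡ 712 (mod 2701)
4^1024 ≡ 712^2 = 506944 ≡ 1857 (mod 2701)
4^2048 ≡ 1857^2 = 3448449 ≡ 1973 (mod 2701)
2700 = 2048 + 512 + 128 + 8 + 4 in binary powers of 2.
So 4^2700 ≡ 1973 · 712 · 16 · 712 · 256 ≡ 1 (mod 2701).
Since the result is 1, base 4 gives no evidence that 2701 is composite.

1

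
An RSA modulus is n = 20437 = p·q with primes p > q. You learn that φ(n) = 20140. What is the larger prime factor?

191

φ(n) = (p−1)(q−1) = n − (p+q) + 1, so p + q = 20437 − 20140 + 1 = 298.
p and q are the roots of t² − 298t + 20437 = 0.
Discriminant: 298² − 4·20437 = 88804 − 81748 = 7056; √7056 = 84.
q = (298 − 84)/2 = 107, p = (298 + 84)/2 = 191.
Check: 107 · 191 = 20437.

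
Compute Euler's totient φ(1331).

Factor: 1331 = 11^3.
φ(1331) = 11^2·(11−1) = 1210.

1210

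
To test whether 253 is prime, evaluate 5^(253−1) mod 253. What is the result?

5^1 ≡ 5 (mod 253)
5^2 ≡ 5^2 = 25 ≡ 25 (mod 253)
5^4 ≡ 25^2 = 625 ≡ 119 (mod 253)
5^8 ≡ 119^2 = 14161 ≡ 246 (mod 253)
5^16 ≡ 246^2 = 60516 ≡ 49 (mod 253)
5^32 ≡ 49^2 = 2401 ≡ 124 (mod 253)
5^64 ≡ 124^2 = 15376 ≡ 196 (mod 253)
5^128 ≡ 196^2 = 38416 ≡ 213 (mod 253)
252 = 128 + 64 + 32 + 16 + 8 + 4 in binary powers of 2.
So 5^252 ≡ 213 · 196 · 124 · 49 · 246 · 119 ≡ 124 (mod 253).
Since 124 ≠ 1, base 5 is a Fermat witness: 253 is composite.

124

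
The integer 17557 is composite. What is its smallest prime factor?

97

17557 is odd.
Digit sum 25, not divisible by 3.
Ends in 7: not divisible by 5.
7: 17557 = 7·2508 + 1
11: 17557 = 11·1596 + 1
13: 17557 = 13·1350 + 7
17: 17557 = 17·1032 + 13
19: 17557 = 19·924 + 1
23: 17557 = 23·763 + 8
29: 17557 = 29·605 + 12
31: 17557 = 31·566 + 11
37: 17557 = 37·474 + 19
41: 17557 = 41·428 + 9
43: 17557 = 43·408 + 13
47: 17557 = 47·373 + 26
53: 17557 = 53·331 + 14
59: 17557 = 59·297 + 34
61: 17557 = 61·287 + 50
67: 17557 = 67·262 + 3
71: 17557 = 71·247 + 20
73: 17557 = 73·240 + 37
79: 17557 = 79·222 + 19
83: 17557 = 83·211 + 44
89: 17557 = 89·197 + 24
97: 17557 = 97·181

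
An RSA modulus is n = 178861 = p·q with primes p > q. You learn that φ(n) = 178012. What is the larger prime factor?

φ(n) = (p−1)(q−1) = n − (p+q) + 1, so p + q = 178861 − 178012 + 1 = 850.
p and q are the roots of t² − 850t + 178861 = 0.
Discriminant: 850² − 4·178861 = 722500 − 715444 = 7056; √7056 = 84.
q = (850 − 84)/2 = 383, p = (850 + 84)/2 = 467.
Check: 383 · 467 = 178861.

467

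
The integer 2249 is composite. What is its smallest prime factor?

2249 is odd.
Digit sum 17, not divisible by 3.
Ends in 9: not divisible by 5.
7: 2249 = 7·321 + 2
11: 2249 = 11·204 + 5
13: 2249 = 13·173

13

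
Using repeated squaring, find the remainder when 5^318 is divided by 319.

5^1 ≡ 5 (mod 319)
5^2 ≡ 5^2 = 25 ≡ 25 (mod 319)
5^4 ≡ 25^2 = 625 ≡ 306 (mod 319)
5^8 ≡ 306^2 = 93636 ≡ 169 (mod 319)
5^16 ≡ 169^2 = 28561 ≡ 170 (mod 319)
5^32 ≡ 170^2 = 28900 ≡ 190 (mod 319)
5^64 ≡ 190^2 = 36100 ≡ 53 (mod 319)
5^128 ≡ 53^2 = 2809 ≡ 257 (mod 319)
5^256 ≡ 257^2 = 66049 ≡ 16 (mod 319)
318 = 256 + 32 + 16 + 8 + 4 + 2 in binary powers of 2.
So 5^318 ≡ 16 · 190 · 170 · 169 · 306 · 25 ≡ 136 (mod 319).
Since 136 ≠ 1, base 5 is a Fermat witness: 319 is composite.

136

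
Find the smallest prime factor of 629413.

629413 is odd.
Digit sum 25, not divisible by 3.
Ends in 3: not divisible by 5.
7: 629413 = 7·89916 + 1
11: 629413 = 11·57219 + 4
13: 629413 = 13·48416 + 5
17: 629413 = 17·37024 + 5
19: 629413 = 19·33127

19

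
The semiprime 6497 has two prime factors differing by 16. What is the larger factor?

89

Since p = q + 16, we have 6497 = q(q + 16), so q² + 16q − 6497 = 0.
Discriminant: 16² + 4·6497 = 256 + 25988 = 26244; √26244 = 162.
q = (−16 + 162)/2 = 73, and p = q + 16 = 89.
Check: 73 · 89 = 6497.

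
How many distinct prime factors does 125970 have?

6

125970 = 2 · 62985
62985 = 3 · 20995
20995 = 5 · 4199
4199 = 13 · 323
323 = 17 · 19
125970 = 2 · 3 · 5 · 13 · 17 · 19, which has 6 distinct prime factors.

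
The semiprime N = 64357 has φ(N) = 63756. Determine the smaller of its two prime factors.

φ(n) = (p−1)(q−1) = n − (p+q) + 1, so p + q = 64357 − 63756 + 1 = 602.
p and q are the roots of t² − 602t + 64357 = 0.
Discriminant: 602² − 4·64357 = 362404 − 257428 = 104976; √104976 = 324.
q = (602 − 324)/2 = 139, p = (602 + 324)/2 = 463.
Check: 139 · 463 = 64357.

139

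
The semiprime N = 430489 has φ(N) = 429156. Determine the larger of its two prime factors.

φ(n) = (p−1)(q−1) = n − (p+q) + 1, so p + q = 430489 − 429156 + 1 = 1334.
p and q are the roots of t² − 1334t + 430489 = 0.
Discriminant: 1334² − 4·430489 = 1779556 − 1721956 = 57600; √57600 = 240.
q = (1334 − 240)/2 = 547, p = (1334 + 240)/2 = 787.
Check: 547 · 787 = 430489.

787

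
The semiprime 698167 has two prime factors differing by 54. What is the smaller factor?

809

Since p = q + 54, we have 698167 = q(q + 54), so q² + 54q − 698167 = 0.
Discriminant: 54² + 4·698167 = 2916 + 2792668 = 2795584; √2795584 = 1672.
q = (−54 + 1672)/2 = 809, and p = q + 54 = 863.
Check: 809 · 863 = 698167.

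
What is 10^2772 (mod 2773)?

10^1 ≡ 10 (mod 2773)
10^2 ≡ 10^2 = 100 ≡ 100 (mod 2773)
10^4 ≡ 100^2 = 10000 ≡ 1681 (mod 2773)
10^8 ≡ 1681^2 = 2825761 ≡ 74 (mod 2773)
10^16 ≡ 74^2 = 5476 ≡ 2703 (mod 2773)
10^32 ≡ 2703^2 = 7306209 ≡ 2127 (mod 2773)
10^64 ≡ 2127^2 = 4524129 ≡ 1366 (mod 2773)
10^128 ≡ 1366^2 = 1865956 ≡ 2500 (mod 2773)
10^256 ≡ 2500^2 = 6250000 ≡ 2431 (mod 2773)
10^512 ≡ 2431^2 = 5909761 ≡ 498 (mod 2773)
10^1024 ≡ 498^2 = 248004 ≡ 1207 (mod 2773)
10^2048 ≡ 1207^2 = 1456849 ≡ 1024 (mod 2773)
2772 = 2048 + 512 + 128 + 64 + 16 + 4 in binary powers of 2.
So 10^2772 ≡ 1024 · 498 · 2500 · 1366 · 2703 · 1681 ≡ 1113 (mod 2773).
Since 1113 ≠ 1, base 10 is a Fermat witness: 2773 is composite.

1113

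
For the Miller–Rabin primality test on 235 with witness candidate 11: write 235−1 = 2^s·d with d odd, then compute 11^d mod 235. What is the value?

161

235 − 1 = 234 = 2^1 · 117, so d = 117.
11^1 ≡ 11 (mod 235)
11^2 ≡ 11^2 = 121 ≡ 121 (mod 235)
11^4 ≡ 121^2 = 14641 ≡ 71 (mod 235)
11^8 ≡ 71^2 = 5041 ≡ 106 (mod 235)
11^16 ≡ 106^2 = 11236 ≡ 191 (mod 235)
11^32 ≡ 191^2 = 36481 ≡ 56 (mod 235)
11^64 ≡ 56^2 = 3136 ≡ 81 (mod 235)
117 = 64 + 32 + 16 + 4 + 1 in binary powers of 2.
So 11^117 ≡ 81 · 56 · 191 · 71 · 11 ≡ 161 (mod 235).
Squaring chain: 161; never reaches −1, so base 11 is a Miller–Rabin witness that 235 is composite.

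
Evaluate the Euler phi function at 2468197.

Factor: 2468197 = 79 · 157 · 199.
φ(2468197) = (79−1) · (157−1) · (199−1) = 78 · 156 · 198 = 2409264.

2409264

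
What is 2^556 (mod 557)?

1

2^1 ≡ 2 (mod 557)
2^2 ≡ 2^2 = 4 ≡ 4 (mod 557)
2^4 ≡ 4^2 = 16 ≡ 16 (mod 557)
2^8 ≡ 16^2 = 256 ≡ 256 (mod 557)
2^16 ≡ 256^2 = 65536 ≡ 367 (mod 557)
2^32 ≡ 367^2 = 134689 ≡ 452 (mod 557)
2^64 ≡ 452^2 = 204304 ≡ 442 (mod 557)
2^128 ≡ 442^2 = 195364 ≡ 414 (mod 557)
2^256 ≡ 414^2 = 171396 ≡ 397 (mod 557)
2^512 ≡ 397^2 = 157609 ≡ 535 (mod 557)
556 = 512 + 32 + 8 + 4 in binary powers of 2.
So 2^556 ≡ 535 · 452 · 256 · 16 ≡ 1 (mod 557).
Since the result is 1, base 2 gives no evidence that 557 is composite.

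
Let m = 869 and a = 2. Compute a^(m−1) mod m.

2^1 ≡ 2 (mod 869)
2^2 ≡ 2^2 = 4 ≡ 4 (mod 869)
2^4 ≡ 4^2 = 16 ≡ 16 (mod 869)
2^8 ≡ 16^2 = 256 ≡ 256 (mod 869)
2^16 ≡ 256^2 = 65536 ≡ 361 (mod 869)
2^32 ≡ 361^2 = 130321 ≡ 840 (mod 869)
2^64 ≡ 840^2 = 705600 ≡ 841 (mod 869)
2^128 ≡ 841^2 = 707281 ≡ 784 (mod 869)
2^256 ≡ 784^2 = 614656 ≡ 273 (mod 869)
2^512 ≡ 273^2 = 74529 ≡ 664 (mod 869)
868 = 512 + 256 + 64 + 32 + 4 in binary powers of 2.
So 2^868 ≡ 664 · 273 · 841 · 840 · 16 ≡ 234 (mod 869).
Since 234 ≠ 1, base 2 is a Fermat witness: 869 is composite.

234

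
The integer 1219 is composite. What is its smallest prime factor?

1219 is odd.
Digit sum 13, not divisible by 3.
Ends in 9: not divisible by 5.
7: 1219 = 7·174 + 1
11: 1219 = 11·110 + 9
13: 1219 = 13·93 + 10
17: 1219 = 17·71 + 12
19: 1219 = 19·64 + 3
23: 1219 = 23·53

23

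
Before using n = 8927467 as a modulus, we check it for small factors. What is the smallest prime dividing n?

8927467 is odd.
Digit sum 43, not divisible by 3.
Ends in 7: not divisible by 5.
7: 8927467 = 7·1275352 + 3
11: 8927467 = 11·811587 + 10
13: 8927467 = 13·686728 + 3
17: 8927467 = 17·525145 + 2
19: 8927467 = 19·469866 + 13
23: 8927467 = 23·388150 + 17
29: 8927467 = 29·307843 + 20
31: 8927467 = 31·287982 + 25
37: 8927467 = 37·241282 + 33
41: 8927467 = 41·217743 + 4
43: 8927467 = 43·207615 + 22
47: 8927467 = 47·189946 + 5
53: 8927467 = 53·168442 + 41
59: 8927467 = 59·151313

59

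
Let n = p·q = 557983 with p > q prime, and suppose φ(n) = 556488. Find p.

787

φ(n) = (p−1)(q−1) = n − (p+q) + 1, so p + q = 557983 − 556488 + 1 = 1496.
p and q are the roots of t² − 1496t + 557983 = 0.
Discriminant: 1496² − 4·557983 = 2238016 − 2231932 = 6084; √6084 = 78.
q = (1496 − 78)/2 = 709, p = (1496 + 78)/2 = 787.
Check: 709 · 787 = 557983.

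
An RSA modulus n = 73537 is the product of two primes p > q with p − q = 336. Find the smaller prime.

Since p = q + 336, we have 73537 = q(q + 336), so q² + 336q − 73537 = 0.
Discriminant: 336² + 4·73537 = 112896 + 294148 = 407044; √407044 = 638.
q = (−336 + 638)/2 = 151, and p = q + 336 = 487.
Check: 151 · 487 = 73537.

151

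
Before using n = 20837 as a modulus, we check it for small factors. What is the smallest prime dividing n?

67

20837 is odd.
Digit sum 20, not divisible by 3.
Ends in 7: not divisible by 5.
7: 20837 = 7·2976 + 5
11: 20837 = 11·1894 + 3
13: 20837 = 13·1602 + 11
17: 20837 = 17·1225 + 12
19: 20837 = 19·1096 + 13
23: 20837 = 23·905 + 22
29: 20837 = 29·718 + 15
31: 20837 = 31·672 + 5
37: 20837 = 37·563 + 6
41: 20837 = 41·508 + 9
43: 20837 = 43·484 + 25
47: 20837 = 47·443 + 16
53: 20837 = 53·393 + 8
59: 20837 = 59·353 + 10
61: 20837 = 61·341 + 36
67: 20837 = 67·311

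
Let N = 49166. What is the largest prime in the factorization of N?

49166 = 2 · 24583
24583 = 13 · 1891
1891 = 31 · 61
61 is prime.
So 49166 = 2 · 13 · 31 · 61; the largest prime factor is 61.

61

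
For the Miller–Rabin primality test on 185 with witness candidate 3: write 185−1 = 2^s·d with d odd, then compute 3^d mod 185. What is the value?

132

185 − 1 = 184 = 2^3 · 23, so d = 23.
3^1 ≡ 3 (mod 185)
3^2 ≡ 3^2 = 9 ≡ 9 (mod 185)
3^4 ≡ 9^2 = 81 ≡ 81 (mod 185)
3^8 ≡ 81^2 = 6561 ≡ 86 (mod 185)
3^16 ≡ 86^2 = 7396 ≡ 181 (mod 185)
23 = 16 + 4 + 2 + 1 in binary powers of 2.
So 3^23 ≡ 181 · 81 · 9 · 3 ≡ 132 (mod 185).
Squaring chain: 132 → 34 → 46; never reaches −1, so base 3 is a Miller–Rabin witness that 185 is composite.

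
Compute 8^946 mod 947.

1

8^1 ≡ 8 (mod 947)
8^2 ≡ 8^2 = 64 ≡ 64 (mod 947)
8^4 ≡ 64^2 = 4096 ≡ 308 (mod 947)
8^8 ≡ 308^2 = 94864 ≡ 164 (mod 947)
8^16 ≡ 164^2 = 26896 ≡ 380 (mod 947)
8^32 ≡ 380^2 = 144400 ≡ 456 (mod 947)
8^64 ≡ 456^2 = 207936 ≡ 543 (mod 947)
8^128 ≡ 543^2 = 294849 ≡ 332 (mod 947)
8^256 ≡ 332^2 = 110224 ≡ 372 (mod 947)
8^512 ≡ 372^2 = 138384 ≡ 122 (mod 947)
946 = 512 + 256 + 128 + 32 + 16 + 2 in binary powers of 2.
So 8^946 ≡ 122 · 372 · 332 · 456 · 380 · 64 ≡ 1 (mod 947).
Since the result is 1, base 8 gives no evidence that 947 is composite.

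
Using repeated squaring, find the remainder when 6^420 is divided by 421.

1

6^1 ≡ 6 (mod 421)
6^2 ≡ 6^2 = 36 ≡ 36 (mod 421)
6^4 ≡ 36^2 = 1296 ≡ 33 (mod 421)
6^8 ≡ 33^2 = 1089 ≡ 247 (mod 421)
6^16 ≡ 247^2 = 61009 ≡ 385 (mod 421)
6^32 ≡ 385^2 = 148225 ≡ 33 (mod 421)
6^64 ≡ 33^2 = 1089 ≡ 247 (mod 421)
6^128 ≡ 247^2 = 61009 ≡ 385 (mod 421)
6^256 ≡ 385^2 = 148225 ≡ 33 (mod 421)
420 = 256 + 128 + 32 + 4 in binary powers of 2.
So 6^420 ≡ 33 · 385 · 33 · 33 ≡ 1 (mod 421).
Since the result is 1, base 6 gives no evidence that 421 is composite.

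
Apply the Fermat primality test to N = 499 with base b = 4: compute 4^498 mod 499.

1

4^1 ≡ 4 (mod 499)
4^2 ≡ 4^2 = 16 ≡ 16 (mod 499)
4^4 ≡ 16^2 = 256 ≡ 256 (mod 499)
4^8 ≡ 256^2 = 65536 ≡ 167 (mod 499)
4^16 ≡ 167^2 = 27889 ≡ 444 (mod 499)
4^32 ≡ 444^2 = 197136 ≡ 31 (mod 499)
4^64 ≡ 31^2 = 961 ≡ 462 (mod 499)
4^128 ≡ 462^2 = 213444 ≡ 371 (mod 499)
4^256 ≡ 371^2 = 137641 ≡ 416 (mod 499)
498 = 256 + 128 + 64 + 32 + 16 + 2 in binary powers of 2.
So 4^498 ≡ 416 · 371 · 462 · 31 · 444 · 16 ≡ 1 (mod 499).
Since the result is 1, base 4 gives no evidence that 499 is composite.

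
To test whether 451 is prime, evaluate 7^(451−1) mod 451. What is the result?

7^1 ≡ 7 (mod 451)
7^2 ≡ 7^2 = 49 ≡ 49 (mod 451)
7^4 ≡ 49^2 = 2401 ≡ 146 (mod 451)
7^8 ≡ 146^2 = 21316 ≡ 119 (mod 451)
7^16 ≡ 119^2 = 14161 ≡ 180 (mod 451)
7^32 ≡ 180^2 = 32400 ≡ 379 (mod 451)
7^64 ≡ 379^2 = 143641 ≡ 223 (mod 451)
7^128 ≡ 223^2 = 49729 ≡ 119 (mod 451)
7^256 ≡ 119^2 = 14161 ≡ 180 (mod 451)
450 = 256 + 128 + 64 + 2 in binary powers of 2.
So 7^450 ≡ 180 · 119 · 223 · 49 ≡ 419 (mod 451).
Since 419 ≠ 1, base 7 is a Fermat witness: 451 is composite.

419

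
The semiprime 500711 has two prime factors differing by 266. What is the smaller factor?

587

Since p = q + 266, we have 500711 = q(q + 266), so q² + 266q − 500711 = 0.
Discriminant: 266² + 4·500711 = 70756 + 2002844 = 2073600; √2073600 = 1440.
q = (−266 + 1440)/2 = 587, and p = q + 266 = 853.
Check: 587 · 853 = 500711.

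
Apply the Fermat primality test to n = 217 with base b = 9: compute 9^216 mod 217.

9^1 ≡ 9 (mod 217)
9^2 ≡ 9^2 = 81 ≡ 81 (mod 217)
9^4 ≡ 81^2 = 6561 ≡ 51 (mod 217)
9^8 ≡ 51^2 = 2601 ≡ 214 (mod 217)
9^16 ≡ 214^2 = 45796 ≡ 9 (mod 217)
9^32 ≡ 9^2 = 81 ≡ 81 (mod 217)
9^64 ≡ 81^2 = 6561 ≡ 51 (mod 217)
9^128 ≡ 51^2 = 2601 ≡ 214 (mod 217)
216 = 128 + 64 + 16 + 8 in binary powers of 2.
So 9^216 ≡ 214 · 51 · 9 · 214 ≡ 8 (mod 217).
Since 8 ≠ 1, base 9 is a Fermat witness: 217 is composite.

8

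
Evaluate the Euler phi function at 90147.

59400

Factor: 90147 = 3 · 151 · 199.
φ(90147) = (3−1) · (151−1) · (199−1) = 2 · 150 · 198 = 59400.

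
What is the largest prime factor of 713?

713 = 23 · 31
31 is prime.
So 713 = 23 · 31; the largest prime factor is 31.

31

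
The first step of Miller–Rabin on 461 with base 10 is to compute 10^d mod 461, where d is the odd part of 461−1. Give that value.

461 − 1 = 460 = 2^2 · 115, so d = 115.
10^1 ≡ 10 (mod 461)
10^2 ≡ 10^2 = 100 ≡ 100 (mod 461)
10^4 ≡ 100^2 = 10000 ≡ 319 (mod 461)
10^8 ≡ 319^2 = 101761 ≡ 341 (mod 461)
10^16 ≡ 341^2 = 116281 ≡ 109 (mod 461)
10^32 ≡ 109^2 = 11881 ≡ 356 (mod 461)
10^64 ≡ 356^2 = 126736 ≡ 422 (mod 461)
115 = 64 + 32 + 16 + 2 + 1 in binary powers of 2.
So 10^115 ≡ 422 · 356 · 109 · 100 · 10 ≡ 48 (mod 461).
Squaring chain: 48 → 460; reaches −1, so base 10 does not prove 461 composite.

48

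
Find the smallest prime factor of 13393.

13393 is odd.
Digit sum 19, not divisible by 3.
Ends in 3: not divisible by 5.
7: 13393 = 7·1913 + 2
11: 13393 = 11·1217 + 6
13: 13393 = 13·1030 + 3
17: 13393 = 17·787 + 14
19: 13393 = 19·704 + 17
23: 13393 = 23·582 + 7
29: 13393 = 29·461 + 24
31: 13393 = 31·432 + 1
37: 13393 = 37·361 + 36
41: 13393 = 41·326 + 27
43: 13393 = 43·311 + 20
47: 13393 = 47·284 + 45
53: 13393 = 53·252 + 37
59: 13393 = 59·227

59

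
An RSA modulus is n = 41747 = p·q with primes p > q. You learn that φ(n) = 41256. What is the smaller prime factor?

109

φ(n) = (p−1)(q−1) = n − (p+q) + 1, so p + q = 41747 − 41256 + 1 = 492.
p and q are the roots of t² − 492t + 41747 = 0.
Discriminant: 492² − 4·41747 = 242064 − 166988 = 75076; √75076 = 274.
q = (492 − 274)/2 = 109, p = (492 + 274)/2 = 383.
Check: 109 · 383 = 41747.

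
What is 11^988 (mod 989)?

11^1 ≡ 11 (mod 989)
11^2 ≡ 11^2 = 121 ≡ 121 (mod 989)
11^4 ≡ 121^2 = 14641 ≡ 795 (mod 989)
11^8 ≡ 795^2 = 632025 ≡ 54 (mod 989)
11^16 ≡ 54^2 = 2916 ≡ 938 (mod 989)
11^32 ≡ 938^2 = 879844 ≡ 623 (mod 989)
11^64 ≡ 623^2 = 388129 ≡ 441 (mod 989)
11^128 ≡ 441^2 = 194481 ≡ 637 (mod 989)
11^256 ≡ 637^2 = 405769 ≡ 279 (mod 989)
11^512 ≡ 279^2 = 77841 ≡ 699 (mod 989)
988 = 512 + 256 + 128 + 64 + 16 + 8 + 4 in binary powers of 2.
So 11^988 ≡ 699 · 279 · 637 · 441 · 938 · 54 · 795 ≡ 441 (mod 989).
Since 441 ≠ 1, base 11 is a Fermat witness: 989 is composite.

441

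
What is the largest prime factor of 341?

31

341 = 11 · 31
31 is prime.
So 341 = 11 · 31; the largest prime factor is 31.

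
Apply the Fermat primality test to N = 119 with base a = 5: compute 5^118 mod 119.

5^1 ≡ 5 (mod 119)
5^2 ≡ 5^2 = 25 ≡ 25 (mod 119)
5^4 ≡ 25^2 = 625 ≡ 30 (mod 119)
5^8 ≡ 30^2 = 900 ≡ 67 (mod 119)
5^16 ≡ 67^2 = 4489 ≡ 86 (mod 119)
5^32 ≡ 86^2 = 7396 ≡ 18 (mod 119)
5^64 ≡ 18^2 = 324 ≡ 86 (mod 119)
118 = 64 + 32 + 16 + 4 + 2 in binary powers of 2.
So 5^118 ≡ 86 · 18 · 86 · 30 · 25 ≡ 2 (mod 119).
Since 2 ≠ 1, base 5 is a Fermat witness: 119 is composite.

2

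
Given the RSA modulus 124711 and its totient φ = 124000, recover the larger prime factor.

401

φ(n) = (p−1)(q−1) = n − (p+q) + 1, so p + q = 124711 − 124000 + 1 = 712.
p and q are the roots of t² − 712t + 124711 = 0.
Discriminant: 712² − 4·124711 = 506944 − 498844 = 8100; √8100 = 90.
q = (712 − 90)/2 = 311, p = (712 + 90)/2 = 401.
Check: 311 · 401 = 124711.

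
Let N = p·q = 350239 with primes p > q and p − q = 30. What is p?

607

Since p = q + 30, we have 350239 = q(q + 30), so q² + 30q − 350239 = 0.
Discriminant: 30² + 4·350239 = 900 + 1400956 = 1401856; √1401856 = 1184.
q = (−30 + 1184)/2 = 577, and p = q + 30 = 607.
Check: 577 · 607 = 350239.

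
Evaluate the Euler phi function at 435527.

Factor: 435527 = 37 · 79 · 149.
φ(435527) = (37−1) · (79−1) · (149−1) = 36 · 78 · 148 = 415584.

415584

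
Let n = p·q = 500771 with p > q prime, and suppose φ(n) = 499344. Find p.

φ(n) = (p−1)(q−1) = n − (p+q) + 1, so p + q = 500771 − 499344 + 1 = 1428.
p and q are the roots of t² − 1428t + 500771 = 0.
Discriminant: 1428² − 4·500771 = 2039184 − 2003084 = 36100; √36100 = 190.
q = (1428 − 190)/2 = 619, p = (1428 + 190)/2 = 809.
Check: 619 · 809 = 500771.

809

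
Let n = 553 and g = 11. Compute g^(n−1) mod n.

302

11^1 ≡ 11 (mod 553)
11^2 ≡ 11^2 = 121 ≡ 121 (mod 553)
11^4 ≡ 121^2 = 14641 ≡ 263 (mod 553)
11^8 ≡ 263^2 = 69169 ≡ 44 (mod 553)
11^16 ≡ 44^2 = 1936 ≡ 277 (mod 553)
11^32 ≡ 277^2 = 76729 ≡ 415 (mod 553)
11^64 ≡ 415^2 = 172225 ≡ 242 (mod 553)
11^128 ≡ 242^2 = 58564 ≡ 499 (mod 553)
11^256 ≡ 499^2 = 249001 ≡ 151 (mod 553)
11^512 ≡ 151^2 = 22801 ≡ 128 (mod 553)
552 = 512 + 32 + 8 in binary powers of 2.
So 11^552 ≡ 128 · 415 · 44 ≡ 302 (mod 553).
Since 302 ≠ 1, base 11 is a Fermat witness: 553 is composite.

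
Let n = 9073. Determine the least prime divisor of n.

9073 is odd.
Digit sum 19, not divisible by 3.
Ends in 3: not divisible by 5.
7: 9073 = 7·1296 + 1
11: 9073 = 11·824 + 9
13: 9073 = 13·697 + 12
17: 9073 = 17·533 + 12
19: 9073 = 19·477 + 10
23: 9073 = 23·394 + 11
29: 9073 = 29·312 + 25
31: 9073 = 31·292 + 21
37: 9073 = 37·245 + 8
41: 9073 = 41·221 + 12
43: 9073 = 43·211

43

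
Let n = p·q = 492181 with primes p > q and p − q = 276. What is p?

Since p = q + 276, we have 492181 = q(q + 276), so q² + 276q − 492181 = 0.
Discriminant: 276² + 4·492181 = 76176 + 1968724 = 2044900; √2044900 = 1430.
q = (−276 + 1430)/2 = 577, and p = q + 276 = 853.
Check: 577 · 853 = 492181.

853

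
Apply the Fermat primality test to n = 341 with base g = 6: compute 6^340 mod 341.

56

6^1 ≡ 6 (mod 341)
6^2 ≡ 6^2 = 36 ≡ 36 (mod 341)
6^4 ≡ 36^2 = 1296 ≡ 273 (mod 341)
6^8 ≡ 273^2 = 74529 ≡ 191 (mod 341)
6^16 ≡ 191^2 = 36481 ≡ 335 (mod 341)
6^32 ≡ 335^2 = 112225 ≡ 36 (mod 341)
6^64 ≡ 36^2 = 1296 ≡ 273 (mod 341)
6^128 ≡ 273^2 = 74529 ≡ 191 (mod 341)
6^256 ≡ 191^2 = 36481 ≡ 335 (mod 341)
340 = 256 + 64 + 16 + 4 in binary powers of 2.
So 6^340 ≡ 335 · 273 · 335 · 273 ≡ 56 (mod 341).
Since 56 ≠ 1, base 6 is a Fermat witness: 341 is composite.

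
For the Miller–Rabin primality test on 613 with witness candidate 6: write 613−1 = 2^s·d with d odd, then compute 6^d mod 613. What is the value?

613 − 1 = 612 = 2^2 · 153, so d = 153.
6^1 ≡ 6 (mod 613)
6^2 ≡ 6^2 = 36 ≡ 36 (mod 613)
6^4 ≡ 36^2 = 1296 ≡ 70 (mod 613)
6^8 ≡ 70^2 = 4900 ≡ 609 (mod 613)
6^16 ≡ 609^2 = 370881 ≡ 16 (mod 613)
6^32 ≡ 16^2 = 256 ≡ 256 (mod 613)
6^64 ≡ 256^2 = 65536 ≡ 558 (mod 613)
6^128 ≡ 558^2 = 311364 ≡ 573 (mod 613)
153 = 128 + 16 + 8 + 1 in binary powers of 2.
So 6^153 ≡ 573 · 16 · 609 · 6 ≡ 35 (mod 613).
Squaring chain: 35 → 612; reaches −1, so base 6 does not prove 613 composite.

35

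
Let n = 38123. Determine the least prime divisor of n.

67

38123 is odd.
Digit sum 17, not divisible by 3.
Ends in 3: not divisible by 5.
7: 38123 = 7·5446 + 1
11: 38123 = 11·3465 + 8
13: 38123 = 13·2932 + 7
17: 38123 = 17·2242 + 9
19: 38123 = 19·2006 + 9
23: 38123 = 23·1657 + 12
29: 38123 = 29·1314 + 17
31: 38123 = 31·1229 + 24
37: 38123 = 37·1030 + 13
41: 38123 = 41·929 + 34
43: 38123 = 43·886 + 25
47: 38123 = 47·811 + 6
53: 38123 = 53·719 + 16
59: 38123 = 59·646 + 9
61: 38123 = 61·624 + 59
67: 38123 = 67·569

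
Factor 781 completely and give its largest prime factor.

71

781 = 11 · 71
71 is prime.
So 781 = 11 · 71; the largest prime factor is 71.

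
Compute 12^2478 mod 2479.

12^1 ≡ 12 (mod 2479)
12^2 ≡ 12^2 = 144 ≡ 144 (mod 2479)
12^4 ≡ 144^2 = 20736 ≡ 904 (mod 2479)
12^8 ≡ 904^2 = 817216 ≡ 1625 (mod 2479)
12^16 ≡ 1625^2 = 2640625 ≡ 490 (mod 2479)
12^32 ≡ 490^2 = 240100 ≡ 2116 (mod 2479)
12^64 ≡ 2116^2 = 4477456 ≡ 382 (mod 2479)
12^128 ≡ 382^2 = 145924 ≡ 2142 (mod 2479)
12^256 ≡ 2142^2 = 4588164 ≡ 2014 (mod 2479)
12^512 ≡ 2014^2 = 4056196 ≡ 552 (mod 2479)
12^1024 ≡ 552^2 = 304704 ≡ 2266 (mod 2479)
12^2048 ≡ 2266^2 = 5134756 ≡ 747 (mod 2479)
2478 = 2048 + 256 + 128 + 32 + 8 + 4 + 2 in binary powers of 2.
So 12^2478 ≡ 747 · 2014 · 2142 · 2116 · 1625 · 904 · 144 ≡ 2024 (mod 2479).
Since 2024 ≠ 1, base 12 is a Fermat witness: 2479 is composite.

2024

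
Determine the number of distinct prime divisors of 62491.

62491 = 11 · 5681
5681 = 13 · 437
437 = 19 · 23
62491 = 11 · 13 · 19 · 23, which has 4 distinct prime factors.

4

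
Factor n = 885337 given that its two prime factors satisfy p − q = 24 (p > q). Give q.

929

Since p = q + 24, we have 885337 = q(q + 24), so q² + 24q − 885337 = 0.
Discriminant: 24² + 4·885337 = 576 + 3541348 = 3541924; √3541924 = 1882.
q = (−24 + 1882)/2 = 929, and p = q + 24 = 953.
Check: 929 · 953 = 885337.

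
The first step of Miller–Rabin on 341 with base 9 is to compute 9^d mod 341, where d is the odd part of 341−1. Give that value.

67

341 − 1 = 340 = 2^2 · 85, so d = 85.
9^1 ≡ 9 (mod 341)
9^2 ≡ 9^2 = 81 ≡ 81 (mod 341)
9^4 ≡ 81^2 = 6561 ≡ 82 (mod 341)
9^8 ≡ 82^2 = 6724 ≡ 245 (mod 341)
9^16 ≡ 245^2 = 60025 ≡ 9 (mod 341)
9^32 ≡ 9^2 = 81 ≡ 81 (mod 341)
9^64 ≡ 81^2 = 6561 ≡ 82 (mod 341)
85 = 64 + 16 + 4 + 1 in binary powers of 2.
So 9^85 ≡ 82 · 9 · 82 · 9 ≡ 67 (mod 341).
Squaring chain: 67 → 56; never reaches −1, so base 9 is a Miller–Rabin witness that 341 is composite.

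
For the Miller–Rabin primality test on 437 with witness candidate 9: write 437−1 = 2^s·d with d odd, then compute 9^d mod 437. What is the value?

294

437 − 1 = 436 = 2^2 · 109, so d = 109.
9^1 ≡ 9 (mod 437)
9^2 ≡ 9^2 = 81 ≡ 81 (mod 437)
9^4 ≡ 81^2 = 6561 ≡ 6 (mod 437)
9^8 ≡ 6^2 = 36 ≡ 36 (mod 437)
9^16 ≡ 36^2 = 1296 ≡ 422 (mod 437)
9^32 ≡ 422^2 = 178084 ≡ 225 (mod 437)
9^64 ≡ 225^2 = 50625 ≡ 370 (mod 437)
109 = 64 + 32 + 8 + 4 + 1 in binary powers of 2.
So 9^109 ≡ 370 · 225 · 36 · 6 · 9 ≡ 294 (mod 437).
Squaring chain: 294 → 347; never reaches −1, so base 9 is a Miller–Rabin witness that 437 is composite.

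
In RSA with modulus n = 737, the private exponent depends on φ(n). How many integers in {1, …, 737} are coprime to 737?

660

Factor: 737 = 11 · 67.
φ(737) = (11−1) · (67−1) = 10 · 66 = 660.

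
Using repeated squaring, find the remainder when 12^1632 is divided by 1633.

12^1 ≡ 12 (mod 1633)
12^2 ≡ 12^2 = 144 ≡ 144 (mod 1633)
12^4 ≡ 144^2 = 20736 ≡ 1140 (mod 1633)
12^8 ≡ 1140^2 = 1299600 ≡ 1365 (mod 1633)
12^16 ≡ 1365^2 = 1863225 ≡ 1605 (mod 1633)
12^32 ≡ 1605^2 = 2576025 ≡ 784 (mod 1633)
12^64 ≡ 784^2 = 614656 ≡ 648 (mod 1633)
12^128 ≡ 648^2 = 419904 ≡ 223 (mod 1633)
12^256 ≡ 223^2 = 49729 ≡ 739 (mod 1633)
12^512 ≡ 739^2 = 546121 ≡ 699 (mod 1633)
12^1024 ≡ 699^2 = 488601 ≡ 334 (mod 1633)
1632 = 1024 + 512 + 64 + 32 in binary powers of 2.
So 12^1632 ≡ 334 · 699 · 648 · 784 ≡ 841 (mod 1633).
Since 841 ≠ 1, base 12 is a Fermat witness: 1633 is composite.

841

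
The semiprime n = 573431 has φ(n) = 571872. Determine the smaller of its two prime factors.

φ(n) = (p−1)(q−1) = n − (p+q) + 1, so p + q = 573431 − 571872 + 1 = 1560.
p and q are the roots of t² − 1560t + 573431 = 0.
Discriminant: 1560² − 4·573431 = 2433600 − 2293724 = 139876; √139876 = 374.
q = (1560 − 374)/2 = 593, p = (1560 + 374)/2 = 967.
Check: 593 · 967 = 573431.

593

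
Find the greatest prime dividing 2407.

83

2407 = 29 · 83
83 is prime.
So 2407 = 29 · 83; the largest prime factor is 83.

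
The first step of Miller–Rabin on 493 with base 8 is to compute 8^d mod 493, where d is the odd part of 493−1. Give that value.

206

493 − 1 = 492 = 2^2 · 123, so d = 123.
8^1 ≡ 8 (mod 493)
8^2 ≡ 8^2 = 64 ≡ 64 (mod 493)
8^4 ≡ 64^2 = 4096 ≡ 152 (mod 493)
8^8 ≡ 152^2 = 23104 ≡ 426 (mod 493)
8^16 ≡ 426^2 = 181476 ≡ 52 (mod 493)
8^32 ≡ 52^2 = 2704 ≡ 239 (mod 493)
8^64 ≡ 239^2 = 57121 ≡ 426 (mod 493)
123 = 64 + 32 + 16 + 8 + 2 + 1 in binary powers of 2.
So 8^123 ≡ 426 · 239 · 52 · 426 · 64 · 8 ≡ 206 (mod 493).
Squaring chain: 206 → 38; never reaches −1, so base 8 is a Miller–Rabin witness that 493 is composite.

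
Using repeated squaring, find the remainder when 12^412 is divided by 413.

289

12^1 ≡ 12 (mod 413)
12^2 ≡ 12^2 = 144 ≡ 144 (mod 413)
12^4 ≡ 144^2 = 20736 ≡ 86 (mod 413)
12^8 ≡ 86^2 = 7396 ≡ 375 (mod 413)
12^16 ≡ 375^2 = 140625 ≡ 205 (mod 413)
12^32 ≡ 205^2 = 42025 ≡ 312 (mod 413)
12^64 ≡ 312^2 = 97344 ≡ 289 (mod 413)
12^128 ≡ 289^2 = 83521 ≡ 95 (mod 413)
12^256 ≡ 95^2 = 9025 ≡ 352 (mod 413)
412 = 256 + 128 + 16 + 8 + 4 in binary powers of 2.
So 12^412 ≡ 352 · 95 · 205 · 375 · 86 ≡ 289 (mod 413).
Since 289 ≠ 1, base 12 is a Fermat witness: 413 is composite.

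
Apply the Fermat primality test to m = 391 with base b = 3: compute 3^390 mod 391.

3^1 ≡ 3 (mod 391)
3^2 ≡ 3^2 = 9 ≡ 9 (mod 391)
3^4 ≡ 9^2 = 81 ≡ 81 (mod 391)
3^8 ≡ 81^2 = 6561 ≡ 305 (mod 391)
3^16 ≡ 305^2 = 93025 ≡ 358 (mod 391)
3^32 ≡ 358^2 = 128164 ≡ 307 (mod 391)
3^64 ≡ 307^2 = 94249 ≡ 18 (mod 391)
3^128 ≡ 18^2 = 324 ≡ 324 (mod 391)
3^256 ≡ 324^2 = 104976 ≡ 188 (mod 391)
390 = 256 + 128 + 4 + 2 in binary powers of 2.
So 3^390 ≡ 188 · 324 · 81 · 9 ≡ 151 (mod 391).
Since 151 ≠ 1, base 3 is a Fermat witness: 391 is composite.

151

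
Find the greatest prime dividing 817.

43

817 = 19 · 43
43 is prime.
So 817 = 19 · 43; the largest prime factor is 43.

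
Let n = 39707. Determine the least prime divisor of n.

59

39707 is odd.
Digit sum 26, not divisible by 3.
Ends in 7: not divisible by 5.
7: 39707 = 7·5672 + 3
11: 39707 = 11·3609 + 8
13: 39707 = 13·3054 + 5
17: 39707 = 17·2335 + 12
19: 39707 = 19·2089 + 16
23: 39707 = 23·1726 + 9
29: 39707 = 29·1369 + 6
31: 39707 = 31·1280 + 27
37: 39707 = 37·1073 + 6
41: 39707 = 41·968 + 19
43: 39707 = 43·923 + 18
47: 39707 = 47·844 + 39
53: 39707 = 53·749 + 10
59: 39707 = 59·673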